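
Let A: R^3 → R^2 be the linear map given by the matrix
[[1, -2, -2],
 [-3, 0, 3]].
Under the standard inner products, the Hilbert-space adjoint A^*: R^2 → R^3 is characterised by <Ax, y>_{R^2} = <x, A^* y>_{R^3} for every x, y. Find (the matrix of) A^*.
A^* = A^T =
[[1, -3],
 [-2, 0],
 [-2, 3]]

For real matrices with standard dot products, the defining identity <Ax, y> = <x, A^* y> gives (Ax)^T y = x^T (A^*) y, i.e. x^T A^T y = x^T (A^*) y. Since this holds for all x, y, we must have A^* = A^T. Therefore
A^* =
[[1, -3],
 [-2, 0],
 [-2, 3]].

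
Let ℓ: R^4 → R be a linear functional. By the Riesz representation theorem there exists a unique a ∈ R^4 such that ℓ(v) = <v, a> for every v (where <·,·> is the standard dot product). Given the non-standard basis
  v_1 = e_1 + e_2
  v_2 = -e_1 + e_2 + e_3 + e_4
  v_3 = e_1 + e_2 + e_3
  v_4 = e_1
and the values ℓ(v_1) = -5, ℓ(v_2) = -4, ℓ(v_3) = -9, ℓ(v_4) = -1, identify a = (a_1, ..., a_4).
a = (-1, -4, -4, 3)

Write a = (a_1, ..., a_4) in the standard basis. For each basis vector v_i, ℓ(v_i) = <v_i, a> is a linear equation in the a_j's. Collect the n equations into a matrix system V a = ℓ, where row i of V is v_i (expressed in the standard basis). Since V is invertible (lower-triangular with 1s on the diagonal, up to permutation), solve by back-substitution:
  V =
[[1, 1, 0, 0],
 [-1, 1, 1, 1],
 [1, 1, 1, 0],
 [1, 0, 0, 0]]
  V a = (-5, -4, -9, -1)
Solving gives a = (-1, -4, -4, 3).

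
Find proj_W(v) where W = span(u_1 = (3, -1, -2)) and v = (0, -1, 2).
proj_W(v) = (-9/14, 3/14, 3/7)

Set up U = [u_1 | ... | u_1] ∈ R^(3×1). The projector onto W = col(U) is P = U (U^T U)^(-1) U^T.
Compute U^T U =
  [14],
and U^T v = (-3).
Solve U^T U · c = U^T v for the coefficients: c = (-3/14). The projection is proj_W(v) = U c.
Check: (v - proj_W(v)) · u_1 = 0  (should be 0).
Result: proj_W(v) = (-9/14, 3/14, 3/7).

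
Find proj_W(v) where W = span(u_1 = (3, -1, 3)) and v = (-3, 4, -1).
proj_W(v) = (-48/19, 16/19, -48/19)

Set up U = [u_1 | ... | u_1] ∈ R^(3×1). The projector onto W = col(U) is P = U (U^T U)^(-1) U^T.
Compute U^T U =
  [19],
and U^T v = (-16).
Solve U^T U · c = U^T v for the coefficients: c = (-16/19). The projection is proj_W(v) = U c.
Check: (v - proj_W(v)) · u_1 = 0  (should be 0).
Result: proj_W(v) = (-48/19, 16/19, -48/19).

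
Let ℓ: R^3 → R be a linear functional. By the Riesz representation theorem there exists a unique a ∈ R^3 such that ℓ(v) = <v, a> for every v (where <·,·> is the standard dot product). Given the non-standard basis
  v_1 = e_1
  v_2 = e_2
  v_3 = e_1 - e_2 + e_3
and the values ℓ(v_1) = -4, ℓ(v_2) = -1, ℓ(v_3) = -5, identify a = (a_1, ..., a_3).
a = (-4, -1, -2)

Write a = (a_1, ..., a_3) in the standard basis. For each basis vector v_i, ℓ(v_i) = <v_i, a> is a linear equation in the a_j's. Collect the n equations into a matrix system V a = ℓ, where row i of V is v_i (expressed in the standard basis). Since V is invertible (lower-triangular with 1s on the diagonal, up to permutation), solve by back-substitution:
  V =
[[1, 0, 0],
 [0, 1, 0],
 [1, -1, 1]]
  V a = (-4, -1, -5)
Solving gives a = (-4, -1, -2).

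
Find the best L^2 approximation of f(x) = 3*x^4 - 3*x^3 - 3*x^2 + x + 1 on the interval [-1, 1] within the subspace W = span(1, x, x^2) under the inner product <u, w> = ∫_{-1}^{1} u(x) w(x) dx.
g(x) = -3*x^2/7 - 4*x/5 + 26/35

The best approximation g ∈ W is the orthogonal projection of f onto W. Writing g = a_0 + a_1 x + a_2 x^2, the coefficients solve the normal equations G · a = b where
  G_{ij} = <φ_i, φ_j> and b_i = <f, φ_i>, with φ_0 = 1, φ_1 = x, φ_2 = x^2.
G =
  [2, 0, 2/3]
  [0, 2/3, 0]
  [2/3, 0, 2/5],
b = (6/5, -8/15, 34/105).
Solving gives a_0 = 26/35, a_1 = -4/5, a_2 = -3/7, so
  g(x) = -3*x^2/7 - 4*x/5 + 26/35.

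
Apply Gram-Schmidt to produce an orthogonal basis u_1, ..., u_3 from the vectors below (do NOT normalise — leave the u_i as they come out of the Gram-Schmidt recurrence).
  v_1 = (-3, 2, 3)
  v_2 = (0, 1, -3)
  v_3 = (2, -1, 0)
Orthogonal basis:
  u_1 = (-3, 2, 3)
  u_2 = (-21/22, 18/11, -45/22)
  u_3 = (9/19, 9/19, 3/19)

Apply the Gram-Schmidt recurrence
  u_1 = v_1
  u_i = v_i − Σ_{j<i} ((v_i · u_j) / (u_j · u_j)) · u_j.

Step by step this gives:
  u_1 = (-3, 2, 3)
  u_2 = (-21/22, 18/11, -45/22)
  u_3 = (9/19, 9/19, 3/19)

Orthogonality check:
  u_2 · u_1 = 0 (should be 0)
  u_3 · u_1 = 0 (should be 0)
  u_3 · u_2 = 0 (should be 0)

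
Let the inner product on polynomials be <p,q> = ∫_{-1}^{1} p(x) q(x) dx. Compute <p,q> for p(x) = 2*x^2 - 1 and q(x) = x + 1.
<p,q> = -2/3

Expand the product: p(x)·q(x) = 2*x^3 + 2*x^2 - x - 1.
∫_{-1}^{1} of each monomial x^k gives [2/(k+1) if k even, 0 if k odd]. Integrating term-by-term (or equivalently evaluating the antiderivative F(x) = x^4/2 + 2*x^3/3 - x^2/2 - x at the endpoints):
  F(1) − F(−1) = -1/3 − (1/3) = -2/3.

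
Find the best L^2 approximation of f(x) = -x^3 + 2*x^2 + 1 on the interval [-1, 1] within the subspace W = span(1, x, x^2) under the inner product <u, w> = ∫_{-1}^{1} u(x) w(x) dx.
g(x) = 2*x^2 - 3*x/5 + 1

The best approximation g ∈ W is the orthogonal projection of f onto W. Writing g = a_0 + a_1 x + a_2 x^2, the coefficients solve the normal equations G · a = b where
  G_{ij} = <φ_i, φ_j> and b_i = <f, φ_i>, with φ_0 = 1, φ_1 = x, φ_2 = x^2.
G =
  [2, 0, 2/3]
  [0, 2/3, 0]
  [2/3, 0, 2/5],
b = (10/3, -2/5, 22/15).
Solving gives a_0 = 1, a_1 = -3/5, a_2 = 2, so
  g(x) = 2*x^2 - 3*x/5 + 1.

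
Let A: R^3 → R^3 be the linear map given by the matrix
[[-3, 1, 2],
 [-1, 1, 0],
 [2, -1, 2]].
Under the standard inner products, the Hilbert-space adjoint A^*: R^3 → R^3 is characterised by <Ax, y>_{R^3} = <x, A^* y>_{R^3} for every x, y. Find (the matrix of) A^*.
A^* = A^T =
[[-3, -1, 2],
 [1, 1, -1],
 [2, 0, 2]]

For real matrices with standard dot products, the defining identity <Ax, y> = <x, A^* y> gives (Ax)^T y = x^T (A^*) y, i.e. x^T A^T y = x^T (A^*) y. Since this holds for all x, y, we must have A^* = A^T. Therefore
A^* =
[[-3, -1, 2],
 [1, 1, -1],
 [2, 0, 2]].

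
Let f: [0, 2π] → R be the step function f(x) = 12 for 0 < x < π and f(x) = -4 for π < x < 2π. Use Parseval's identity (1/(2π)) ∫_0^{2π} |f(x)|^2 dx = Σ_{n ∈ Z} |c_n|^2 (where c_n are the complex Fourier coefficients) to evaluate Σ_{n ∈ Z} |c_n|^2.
Σ |c_n|^2 = 80

Parseval equates the L^2 energy of f (normalised by 1/(2π)) with the ℓ^2 sum of its Fourier coefficients: (1/(2π)) ∫_0^{2π} |f|^2 = Σ |c_n|^2.
Compute the left side: (1/(2π)) [∫_0^π 12^2 dx + ∫_π^{2π} (-4)^2 dx] = (1/(2π)) · (144π + 16π) = (144 + 16)/2 = 80.
So Σ_{n ∈ Z} |c_n|^2 = 80.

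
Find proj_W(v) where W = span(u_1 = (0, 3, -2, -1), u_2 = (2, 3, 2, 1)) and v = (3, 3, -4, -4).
proj_W(v) = (-21/59, 243/59, -204/59, -102/59)

Set up U = [u_1 | ... | u_2] ∈ R^(4×2). The projector onto W = col(U) is P = U (U^T U)^(-1) U^T.
Compute U^T U =
  [14, 4]
  [4, 18],
and U^T v = (21, 3).
Solve U^T U · c = U^T v for the coefficients: c = (183/118, -21/118). The projection is proj_W(v) = U c.
Check: (v - proj_W(v)) · u_1 = 0  (should be 0).
Check: (v - proj_W(v)) · u_2 = 0  (should be 0).
Result: proj_W(v) = (-21/59, 243/59, -204/59, -102/59).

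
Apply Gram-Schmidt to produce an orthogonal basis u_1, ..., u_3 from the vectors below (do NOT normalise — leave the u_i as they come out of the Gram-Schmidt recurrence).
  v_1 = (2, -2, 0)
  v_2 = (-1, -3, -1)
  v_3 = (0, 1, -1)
Orthogonal basis:
  u_1 = (2, -2, 0)
  u_2 = (-2, -2, -1)
  u_3 = (5/18, 5/18, -10/9)

Apply the Gram-Schmidt recurrence
  u_1 = v_1
  u_i = v_i − Σ_{j<i} ((v_i · u_j) / (u_j · u_j)) · u_j.

Step by step this gives:
  u_1 = (2, -2, 0)
  u_2 = (-2, -2, -1)
  u_3 = (5/18, 5/18, -10/9)

Orthogonality check:
  u_2 · u_1 = 0 (should be 0)
  u_3 · u_1 = 0 (should be 0)
  u_3 · u_2 = 0 (should be 0)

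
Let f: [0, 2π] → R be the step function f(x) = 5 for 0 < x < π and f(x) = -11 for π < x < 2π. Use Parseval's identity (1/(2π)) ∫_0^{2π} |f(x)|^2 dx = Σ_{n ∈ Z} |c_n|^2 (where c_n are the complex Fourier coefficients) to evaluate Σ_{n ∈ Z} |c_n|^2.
Σ |c_n|^2 = 73

Parseval equates the L^2 energy of f (normalised by 1/(2π)) with the ℓ^2 sum of its Fourier coefficients: (1/(2π)) ∫_0^{2π} |f|^2 = Σ |c_n|^2.
Compute the left side: (1/(2π)) [∫_0^π 5^2 dx + ∫_π^{2π} (-11)^2 dx] = (1/(2π)) · (25π + 121π) = (25 + 121)/2 = 73.
So Σ_{n ∈ Z} |c_n|^2 = 73.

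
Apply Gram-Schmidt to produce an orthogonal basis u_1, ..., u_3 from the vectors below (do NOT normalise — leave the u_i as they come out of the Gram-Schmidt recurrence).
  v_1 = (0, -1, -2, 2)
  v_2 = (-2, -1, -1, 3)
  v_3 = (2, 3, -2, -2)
Orthogonal basis:
  u_1 = (0, -1, -2, 2)
  u_2 = (-2, 0, 1, 1)
  u_3 = (-2/3, 8/3, -4/3, 0)

Apply the Gram-Schmidt recurrence
  u_1 = v_1
  u_i = v_i − Σ_{j<i} ((v_i · u_j) / (u_j · u_j)) · u_j.

Step by step this gives:
  u_1 = (0, -1, -2, 2)
  u_2 = (-2, 0, 1, 1)
  u_3 = (-2/3, 8/3, -4/3, 0)

Orthogonality check:
  u_2 · u_1 = 0 (should be 0)
  u_3 · u_1 = 0 (should be 0)
  u_3 · u_2 = 0 (should be 0)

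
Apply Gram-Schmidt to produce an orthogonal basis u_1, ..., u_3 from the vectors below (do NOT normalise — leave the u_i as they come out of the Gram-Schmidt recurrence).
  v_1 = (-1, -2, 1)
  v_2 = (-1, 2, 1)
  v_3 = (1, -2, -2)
Orthogonal basis:
  u_1 = (-1, -2, 1)
  u_2 = (-4/3, 4/3, 4/3)
  u_3 = (-1/2, 0, -1/2)

Apply the Gram-Schmidt recurrence
  u_1 = v_1
  u_i = v_i − Σ_{j<i} ((v_i · u_j) / (u_j · u_j)) · u_j.

Step by step this gives:
  u_1 = (-1, -2, 1)
  u_2 = (-4/3, 4/3, 4/3)
  u_3 = (-1/2, 0, -1/2)

Orthogonality check:
  u_2 · u_1 = 0 (should be 0)
  u_3 · u_1 = 0 (should be 0)
  u_3 · u_2 = 0 (should be 0)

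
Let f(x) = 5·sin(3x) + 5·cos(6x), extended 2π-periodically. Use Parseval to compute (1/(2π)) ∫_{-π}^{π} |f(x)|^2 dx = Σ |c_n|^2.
Σ |c_n|^2 = 25

Expand |f|^2 and use orthogonality of {sin(nx), cos(mx)} on [-π, π]:
  ∫_{-π}^{π} sin(nx)^2 dx = π, ∫ cos(mx)^2 dx = π, and cross terms integrate to 0.
So ∫_{-π}^{π} f(x)^2 dx = 5^2 · π + 5^2 · π = (25 + 25)π.
Divide by 2π: (25 + 25)/2 = 25.
By Parseval, this equals Σ |c_n|^2.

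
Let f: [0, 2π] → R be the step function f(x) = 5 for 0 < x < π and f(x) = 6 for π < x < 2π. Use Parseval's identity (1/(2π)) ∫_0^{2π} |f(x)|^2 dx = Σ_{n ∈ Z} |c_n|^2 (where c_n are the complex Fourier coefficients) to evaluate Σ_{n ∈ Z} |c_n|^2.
Σ |c_n|^2 = 61/2

Parseval equates the L^2 energy of f (normalised by 1/(2π)) with the ℓ^2 sum of its Fourier coefficients: (1/(2π)) ∫_0^{2π} |f|^2 = Σ |c_n|^2.
Compute the left side: (1/(2π)) [∫_0^π 5^2 dx + ∫_π^{2π} 6^2 dx] = (1/(2π)) · (25π + 36π) = (25 + 36)/2 = 61/2.
So Σ_{n ∈ Z} |c_n|^2 = 61/2.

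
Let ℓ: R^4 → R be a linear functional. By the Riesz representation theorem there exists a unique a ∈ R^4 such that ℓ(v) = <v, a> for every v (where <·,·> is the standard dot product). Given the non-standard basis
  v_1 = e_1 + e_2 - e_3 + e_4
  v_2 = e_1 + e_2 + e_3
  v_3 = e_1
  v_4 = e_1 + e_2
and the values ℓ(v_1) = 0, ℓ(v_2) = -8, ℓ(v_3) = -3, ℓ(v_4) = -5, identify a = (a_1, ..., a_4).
a = (-3, -2, -3, 2)

Write a = (a_1, ..., a_4) in the standard basis. For each basis vector v_i, ℓ(v_i) = <v_i, a> is a linear equation in the a_j's. Collect the n equations into a matrix system V a = ℓ, where row i of V is v_i (expressed in the standard basis). Since V is invertible (lower-triangular with 1s on the diagonal, up to permutation), solve by back-substitution:
  V =
[[1, 1, -1, 1],
 [1, 1, 1, 0],
 [1, 0, 0, 0],
 [1, 1, 0, 0]]
  V a = (0, -8, -3, -5)
Solving gives a = (-3, -2, -3, 2).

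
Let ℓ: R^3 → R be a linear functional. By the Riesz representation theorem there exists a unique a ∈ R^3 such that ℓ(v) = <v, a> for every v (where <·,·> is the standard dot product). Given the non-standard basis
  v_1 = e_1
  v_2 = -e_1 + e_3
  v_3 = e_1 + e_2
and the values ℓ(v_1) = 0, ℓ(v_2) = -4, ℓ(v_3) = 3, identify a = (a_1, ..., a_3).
a = (0, 3, -4)

Write a = (a_1, ..., a_3) in the standard basis. For each basis vector v_i, ℓ(v_i) = <v_i, a> is a linear equation in the a_j's. Collect the n equations into a matrix system V a = ℓ, where row i of V is v_i (expressed in the standard basis). Since V is invertible (lower-triangular with 1s on the diagonal, up to permutation), solve by back-substitution:
  V =
[[1, 0, 0],
 [-1, 0, 1],
 [1, 1, 0]]
  V a = (0, -4, 3)
Solving gives a = (0, 3, -4).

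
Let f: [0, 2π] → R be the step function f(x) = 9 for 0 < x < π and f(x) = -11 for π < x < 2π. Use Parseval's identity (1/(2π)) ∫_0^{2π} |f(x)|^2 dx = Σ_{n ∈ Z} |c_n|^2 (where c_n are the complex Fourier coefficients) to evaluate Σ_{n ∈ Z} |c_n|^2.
Σ |c_n|^2 = 101

Parseval equates the L^2 energy of f (normalised by 1/(2π)) with the ℓ^2 sum of its Fourier coefficients: (1/(2π)) ∫_0^{2π} |f|^2 = Σ |c_n|^2.
Compute the left side: (1/(2π)) [∫_0^π 9^2 dx + ∫_π^{2π} (-11)^2 dx] = (1/(2π)) · (81π + 121π) = (81 + 121)/2 = 101.
So Σ_{n ∈ Z} |c_n|^2 = 101.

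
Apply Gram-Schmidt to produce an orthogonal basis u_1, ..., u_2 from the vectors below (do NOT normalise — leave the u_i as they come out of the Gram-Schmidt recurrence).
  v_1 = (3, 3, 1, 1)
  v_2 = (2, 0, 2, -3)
Orthogonal basis:
  u_1 = (3, 3, 1, 1)
  u_2 = (5/4, -3/4, 7/4, -13/4)

Apply the Gram-Schmidt recurrence
  u_1 = v_1
  u_i = v_i − Σ_{j<i} ((v_i · u_j) / (u_j · u_j)) · u_j.

Step by step this gives:
  u_1 = (3, 3, 1, 1)
  u_2 = (5/4, -3/4, 7/4, -13/4)

Orthogonality check:
  u_2 · u_1 = 0 (should be 0)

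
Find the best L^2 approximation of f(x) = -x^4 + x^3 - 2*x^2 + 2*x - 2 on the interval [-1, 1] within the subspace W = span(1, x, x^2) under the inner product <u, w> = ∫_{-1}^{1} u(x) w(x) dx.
g(x) = -20*x^2/7 + 13*x/5 - 67/35

The best approximation g ∈ W is the orthogonal projection of f onto W. Writing g = a_0 + a_1 x + a_2 x^2, the coefficients solve the normal equations G · a = b where
  G_{ij} = <φ_i, φ_j> and b_i = <f, φ_i>, with φ_0 = 1, φ_1 = x, φ_2 = x^2.
G =
  [2, 0, 2/3]
  [0, 2/3, 0]
  [2/3, 0, 2/5],
b = (-86/15, 26/15, -254/105).
Solving gives a_0 = -67/35, a_1 = 13/5, a_2 = -20/7, so
  g(x) = -20*x^2/7 + 13*x/5 - 67/35.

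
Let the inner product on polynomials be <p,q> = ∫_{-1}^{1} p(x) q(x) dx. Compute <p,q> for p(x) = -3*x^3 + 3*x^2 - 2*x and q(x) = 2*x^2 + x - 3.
<p,q> = -92/15

Expand the product: p(x)·q(x) = -6*x^5 + 3*x^4 + 8*x^3 - 11*x^2 + 6*x.
∫_{-1}^{1} of each monomial x^k gives [2/(k+1) if k even, 0 if k odd]. Integrating term-by-term (or equivalently evaluating the antiderivative F(x) = -x^6 + 3*x^5/5 + 2*x^4 - 11*x^3/3 + 3*x^2 at the endpoints):
  F(1) − F(−1) = 14/15 − (106/15) = -92/15.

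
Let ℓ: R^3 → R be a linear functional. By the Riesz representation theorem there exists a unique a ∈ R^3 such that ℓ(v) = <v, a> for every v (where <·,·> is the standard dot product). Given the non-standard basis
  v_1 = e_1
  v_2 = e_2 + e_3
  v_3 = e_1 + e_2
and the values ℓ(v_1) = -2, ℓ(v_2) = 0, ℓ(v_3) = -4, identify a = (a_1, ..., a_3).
a = (-2, -2, 2)

Write a = (a_1, ..., a_3) in the standard basis. For each basis vector v_i, ℓ(v_i) = <v_i, a> is a linear equation in the a_j's. Collect the n equations into a matrix system V a = ℓ, where row i of V is v_i (expressed in the standard basis). Since V is invertible (lower-triangular with 1s on the diagonal, up to permutation), solve by back-substitution:
  V =
[[1, 0, 0],
 [0, 1, 1],
 [1, 1, 0]]
  V a = (-2, 0, -4)
Solving gives a = (-2, -2, 2).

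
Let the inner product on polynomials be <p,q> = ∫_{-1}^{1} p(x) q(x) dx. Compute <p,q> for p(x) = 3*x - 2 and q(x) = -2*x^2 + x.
<p,q> = 14/3

Expand the product: p(x)·q(x) = -6*x^3 + 7*x^2 - 2*x.
∫_{-1}^{1} of each monomial x^k gives [2/(k+1) if k even, 0 if k odd]. Integrating term-by-term (or equivalently evaluating the antiderivative F(x) = -3*x^4/2 + 7*x^3/3 - x^2 at the endpoints):
  F(1) − F(−1) = -1/6 − (-29/6) = 14/3.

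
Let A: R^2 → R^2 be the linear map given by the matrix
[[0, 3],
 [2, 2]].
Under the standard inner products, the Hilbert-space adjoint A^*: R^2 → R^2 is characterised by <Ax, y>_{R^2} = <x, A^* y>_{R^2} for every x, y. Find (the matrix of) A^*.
A^* = A^T =
[[0, 2],
 [3, 2]]

For real matrices with standard dot products, the defining identity <Ax, y> = <x, A^* y> gives (Ax)^T y = x^T (A^*) y, i.e. x^T A^T y = x^T (A^*) y. Since this holds for all x, y, we must have A^* = A^T. Therefore
A^* =
[[0, 2],
 [3, 2]].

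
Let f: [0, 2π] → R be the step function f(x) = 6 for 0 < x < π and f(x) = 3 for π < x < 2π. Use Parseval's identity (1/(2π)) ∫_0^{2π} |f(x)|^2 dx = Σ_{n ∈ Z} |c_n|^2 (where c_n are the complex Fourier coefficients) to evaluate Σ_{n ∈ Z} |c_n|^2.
Σ |c_n|^2 = 45/2

Parseval equates the L^2 energy of f (normalised by 1/(2π)) with the ℓ^2 sum of its Fourier coefficients: (1/(2π)) ∫_0^{2π} |f|^2 = Σ |c_n|^2.
Compute the left side: (1/(2π)) [∫_0^π 6^2 dx + ∫_π^{2π} 3^2 dx] = (1/(2π)) · (36π + 9π) = (36 + 9)/2 = 45/2.
So Σ_{n ∈ Z} |c_n|^2 = 45/2.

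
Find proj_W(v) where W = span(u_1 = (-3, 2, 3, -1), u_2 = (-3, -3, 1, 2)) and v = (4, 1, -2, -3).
proj_W(v) = (4, 113/57, -122/57, -83/57)

Set up U = [u_1 | ... | u_2] ∈ R^(4×2). The projector onto W = col(U) is P = U (U^T U)^(-1) U^T.
Compute U^T U =
  [23, 4]
  [4, 23],
and U^T v = (-13, -23).
Solve U^T U · c = U^T v for the coefficients: c = (-23/57, -53/57). The projection is proj_W(v) = U c.
Check: (v - proj_W(v)) · u_1 = 0  (should be 0).
Check: (v - proj_W(v)) · u_2 = 0  (should be 0).
Result: proj_W(v) = (4, 113/57, -122/57, -83/57).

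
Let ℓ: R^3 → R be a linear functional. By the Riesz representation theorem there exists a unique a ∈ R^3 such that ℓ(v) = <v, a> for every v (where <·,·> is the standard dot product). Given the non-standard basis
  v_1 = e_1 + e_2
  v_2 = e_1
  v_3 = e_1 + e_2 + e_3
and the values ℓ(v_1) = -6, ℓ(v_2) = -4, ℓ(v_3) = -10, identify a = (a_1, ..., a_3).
a = (-4, -2, -4)

Write a = (a_1, ..., a_3) in the standard basis. For each basis vector v_i, ℓ(v_i) = <v_i, a> is a linear equation in the a_j's. Collect the n equations into a matrix system V a = ℓ, where row i of V is v_i (expressed in the standard basis). Since V is invertible (lower-triangular with 1s on the diagonal, up to permutation), solve by back-substitution:
  V =
[[1, 1, 0],
 [1, 0, 0],
 [1, 1, 1]]
  V a = (-6, -4, -10)
Solving gives a = (-4, -2, -4).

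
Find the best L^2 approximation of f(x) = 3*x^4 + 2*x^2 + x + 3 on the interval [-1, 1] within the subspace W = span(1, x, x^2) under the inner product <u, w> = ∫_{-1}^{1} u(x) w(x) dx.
g(x) = 32*x^2/7 + x + 96/35

The best approximation g ∈ W is the orthogonal projection of f onto W. Writing g = a_0 + a_1 x + a_2 x^2, the coefficients solve the normal equations G · a = b where
  G_{ij} = <φ_i, φ_j> and b_i = <f, φ_i>, with φ_0 = 1, φ_1 = x, φ_2 = x^2.
G =
  [2, 0, 2/3]
  [0, 2/3, 0]
  [2/3, 0, 2/5],
b = (128/15, 2/3, 128/35).
Solving gives a_0 = 96/35, a_1 = 1, a_2 = 32/7, so
  g(x) = 32*x^2/7 + x + 96/35.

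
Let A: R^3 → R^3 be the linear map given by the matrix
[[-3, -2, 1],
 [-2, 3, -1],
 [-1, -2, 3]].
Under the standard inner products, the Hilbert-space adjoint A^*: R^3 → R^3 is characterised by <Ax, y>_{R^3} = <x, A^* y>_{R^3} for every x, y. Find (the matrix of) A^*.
A^* = A^T =
[[-3, -2, -1],
 [-2, 3, -2],
 [1, -1, 3]]

For real matrices with standard dot products, the defining identity <Ax, y> = <x, A^* y> gives (Ax)^T y = x^T (A^*) y, i.e. x^T A^T y = x^T (A^*) y. Since this holds for all x, y, we must have A^* = A^T. Therefore
A^* =
[[-3, -2, -1],
 [-2, 3, -2],
 [1, -1, 3]].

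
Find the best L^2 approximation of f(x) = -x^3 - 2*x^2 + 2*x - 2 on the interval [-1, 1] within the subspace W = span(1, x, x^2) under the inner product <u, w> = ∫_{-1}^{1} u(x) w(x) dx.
g(x) = -2*x^2 + 7*x/5 - 2

The best approximation g ∈ W is the orthogonal projection of f onto W. Writing g = a_0 + a_1 x + a_2 x^2, the coefficients solve the normal equations G · a = b where
  G_{ij} = <φ_i, φ_j> and b_i = <f, φ_i>, with φ_0 = 1, φ_1 = x, φ_2 = x^2.
G =
  [2, 0, 2/3]
  [0, 2/3, 0]
  [2/3, 0, 2/5],
b = (-16/3, 14/15, -32/15).
Solving gives a_0 = -2, a_1 = 7/5, a_2 = -2, so
  g(x) = -2*x^2 + 7*x/5 - 2.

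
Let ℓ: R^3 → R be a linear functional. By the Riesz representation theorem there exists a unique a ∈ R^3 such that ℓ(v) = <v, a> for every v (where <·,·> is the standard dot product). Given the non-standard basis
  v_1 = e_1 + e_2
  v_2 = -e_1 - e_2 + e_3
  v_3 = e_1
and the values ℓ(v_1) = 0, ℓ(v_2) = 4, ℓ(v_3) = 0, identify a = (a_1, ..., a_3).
a = (0, 0, 4)

Write a = (a_1, ..., a_3) in the standard basis. For each basis vector v_i, ℓ(v_i) = <v_i, a> is a linear equation in the a_j's. Collect the n equations into a matrix system V a = ℓ, where row i of V is v_i (expressed in the standard basis). Since V is invertible (lower-triangular with 1s on the diagonal, up to permutation), solve by back-substitution:
  V =
[[1, 1, 0],
 [-1, -1, 1],
 [1, 0, 0]]
  V a = (0, 4, 0)
Solving gives a = (0, 0, 4).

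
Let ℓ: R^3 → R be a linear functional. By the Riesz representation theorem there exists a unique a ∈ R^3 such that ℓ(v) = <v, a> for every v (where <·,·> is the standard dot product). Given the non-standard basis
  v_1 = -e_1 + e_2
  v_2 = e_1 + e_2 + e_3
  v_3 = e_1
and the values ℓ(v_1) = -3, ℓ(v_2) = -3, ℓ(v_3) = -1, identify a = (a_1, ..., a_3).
a = (-1, -4, 2)

Write a = (a_1, ..., a_3) in the standard basis. For each basis vector v_i, ℓ(v_i) = <v_i, a> is a linear equation in the a_j's. Collect the n equations into a matrix system V a = ℓ, where row i of V is v_i (expressed in the standard basis). Since V is invertible (lower-triangular with 1s on the diagonal, up to permutation), solve by back-substitution:
  V =
[[-1, 1, 0],
 [1, 1, 1],
 [1, 0, 0]]
  V a = (-3, -3, -1)
Solving gives a = (-1, -4, 2).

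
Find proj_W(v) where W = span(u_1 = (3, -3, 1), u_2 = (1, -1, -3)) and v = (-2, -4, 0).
proj_W(v) = (1, -1, 0)

Set up U = [u_1 | ... | u_2] ∈ R^(3×2). The projector onto W = col(U) is P = U (U^T U)^(-1) U^T.
Compute U^T U =
  [19, 3]
  [3, 11],
and U^T v = (6, 2).
Solve U^T U · c = U^T v for the coefficients: c = (3/10, 1/10). The projection is proj_W(v) = U c.
Check: (v - proj_W(v)) · u_1 = 0  (should be 0).
Check: (v - proj_W(v)) · u_2 = 0  (should be 0).
Result: proj_W(v) = (1, -1, 0).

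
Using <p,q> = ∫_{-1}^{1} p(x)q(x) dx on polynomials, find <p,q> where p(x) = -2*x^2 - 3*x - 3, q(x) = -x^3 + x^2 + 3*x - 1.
<p,q> = -4/15

Expand the product: p(x)·q(x) = 2*x^5 + x^4 - 6*x^3 - 10*x^2 - 6*x + 3.
∫_{-1}^{1} of each monomial x^k gives [2/(k+1) if k even, 0 if k odd]. Integrating term-by-term (or equivalently evaluating the antiderivative F(x) = x^6/3 + x^5/5 - 3*x^4/2 - 10*x^3/3 - 3*x^2 + 3*x at the endpoints):
  F(1) − F(−1) = -43/10 − (-121/30) = -4/15.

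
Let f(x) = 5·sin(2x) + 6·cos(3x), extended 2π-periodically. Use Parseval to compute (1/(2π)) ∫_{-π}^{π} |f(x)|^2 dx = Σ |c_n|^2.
Σ |c_n|^2 = 61/2

Expand |f|^2 and use orthogonality of {sin(nx), cos(mx)} on [-π, π]:
  ∫_{-π}^{π} sin(nx)^2 dx = π, ∫ cos(mx)^2 dx = π, and cross terms integrate to 0.
So ∫_{-π}^{π} f(x)^2 dx = 5^2 · π + 6^2 · π = (25 + 36)π.
Divide by 2π: (25 + 36)/2 = 61/2.
By Parseval, this equals Σ |c_n|^2.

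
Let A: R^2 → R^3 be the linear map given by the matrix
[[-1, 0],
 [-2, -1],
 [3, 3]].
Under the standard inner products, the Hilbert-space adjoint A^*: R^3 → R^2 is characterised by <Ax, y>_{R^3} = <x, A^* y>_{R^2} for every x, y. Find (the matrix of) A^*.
A^* = A^T =
[[-1, -2, 3],
 [0, -1, 3]]

For real matrices with standard dot products, the defining identity <Ax, y> = <x, A^* y> gives (Ax)^T y = x^T (A^*) y, i.e. x^T A^T y = x^T (A^*) y. Since this holds for all x, y, we must have A^* = A^T. Therefore
A^* =
[[-1, -2, 3],
 [0, -1, 3]].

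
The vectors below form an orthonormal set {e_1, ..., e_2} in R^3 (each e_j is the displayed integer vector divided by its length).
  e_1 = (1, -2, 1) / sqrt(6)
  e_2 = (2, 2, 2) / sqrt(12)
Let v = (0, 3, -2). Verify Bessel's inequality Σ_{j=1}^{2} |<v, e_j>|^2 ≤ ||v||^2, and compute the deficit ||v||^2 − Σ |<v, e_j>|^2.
Σ |<v, e_j>|^2 = 11; ||v||^2 = 13; deficit = 2

Write each e_j = u_j / sqrt(<u_j, u_j>) where u_j is the displayed integer vector. Then <v, e_j> = <v, u_j> / sqrt(<u_j, u_j>), so |<v, e_j>|^2 = <v, u_j>^2 / <u_j, u_j>.
Coefficients: <v, e_1> = -8/sqrt(6), <v, e_2> = 2/sqrt(12).
Square and sum: Σ |<v, e_j>|^2 = 11.
Compute ||v||^2 = v·v = 13.
Deficit = 13 − 11 = 2 ≥ 0, confirming Bessel's inequality. (The deficit equals ||v − Σ <v,e_j> e_j||^2, the squared distance from v to span{e_j}.)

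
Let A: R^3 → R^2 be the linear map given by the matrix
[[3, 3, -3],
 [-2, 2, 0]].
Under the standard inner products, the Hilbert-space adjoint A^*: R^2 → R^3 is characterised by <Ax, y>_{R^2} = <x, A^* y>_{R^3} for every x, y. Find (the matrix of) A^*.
A^* = A^T =
[[3, -2],
 [3, 2],
 [-3, 0]]

For real matrices with standard dot products, the defining identity <Ax, y> = <x, A^* y> gives (Ax)^T y = x^T (A^*) y, i.e. x^T A^T y = x^T (A^*) y. Since this holds for all x, y, we must have A^* = A^T. Therefore
A^* =
[[3, -2],
 [3, 2],
 [-3, 0]].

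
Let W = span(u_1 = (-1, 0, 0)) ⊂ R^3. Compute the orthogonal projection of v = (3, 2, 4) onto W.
proj_W(v) = (3, 0, 0)

Set up U = [u_1 | ... | u_1] ∈ R^(3×1). The projector onto W = col(U) is P = U (U^T U)^(-1) U^T.
Compute U^T U =
  [1],
and U^T v = (-3).
Solve U^T U · c = U^T v for the coefficients: c = (-3). The projection is proj_W(v) = U c.
Check: (v - proj_W(v)) · u_1 = 0  (should be 0).
Result: proj_W(v) = (3, 0, 0).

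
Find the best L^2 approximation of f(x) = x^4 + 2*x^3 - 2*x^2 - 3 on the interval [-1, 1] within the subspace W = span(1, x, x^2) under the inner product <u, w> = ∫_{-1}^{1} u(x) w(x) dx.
g(x) = -8*x^2/7 + 6*x/5 - 108/35

The best approximation g ∈ W is the orthogonal projection of f onto W. Writing g = a_0 + a_1 x + a_2 x^2, the coefficients solve the normal equations G · a = b where
  G_{ij} = <φ_i, φ_j> and b_i = <f, φ_i>, with φ_0 = 1, φ_1 = x, φ_2 = x^2.
G =
  [2, 0, 2/3]
  [0, 2/3, 0]
  [2/3, 0, 2/5],
b = (-104/15, 4/5, -88/35).
Solving gives a_0 = -108/35, a_1 = 6/5, a_2 = -8/7, so
  g(x) = -8*x^2/7 + 6*x/5 - 108/35.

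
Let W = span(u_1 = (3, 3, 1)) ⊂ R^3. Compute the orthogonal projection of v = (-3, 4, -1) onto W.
proj_W(v) = (6/19, 6/19, 2/19)

Set up U = [u_1 | ... | u_1] ∈ R^(3×1). The projector onto W = col(U) is P = U (U^T U)^(-1) U^T.
Compute U^T U =
  [19],
and U^T v = (2).
Solve U^T U · c = U^T v for the coefficients: c = (2/19). The projection is proj_W(v) = U c.
Check: (v - proj_W(v)) · u_1 = 0  (should be 0).
Result: proj_W(v) = (6/19, 6/19, 2/19).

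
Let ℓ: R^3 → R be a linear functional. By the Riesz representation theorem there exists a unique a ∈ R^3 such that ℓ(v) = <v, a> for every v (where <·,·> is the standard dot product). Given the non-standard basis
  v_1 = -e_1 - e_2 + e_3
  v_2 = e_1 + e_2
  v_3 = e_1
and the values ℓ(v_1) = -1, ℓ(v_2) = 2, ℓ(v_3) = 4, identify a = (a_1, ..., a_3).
a = (4, -2, 1)

Write a = (a_1, ..., a_3) in the standard basis. For each basis vector v_i, ℓ(v_i) = <v_i, a> is a linear equation in the a_j's. Collect the n equations into a matrix system V a = ℓ, where row i of V is v_i (expressed in the standard basis). Since V is invertible (lower-triangular with 1s on the diagonal, up to permutation), solve by back-substitution:
  V =
[[-1, -1, 1],
 [1, 1, 0],
 [1, 0, 0]]
  V a = (-1, 2, 4)
Solving gives a = (4, -2, 1).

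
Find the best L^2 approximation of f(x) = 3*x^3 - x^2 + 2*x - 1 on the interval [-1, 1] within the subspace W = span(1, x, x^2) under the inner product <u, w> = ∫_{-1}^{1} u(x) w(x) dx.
g(x) = -x^2 + 19*x/5 - 1

The best approximation g ∈ W is the orthogonal projection of f onto W. Writing g = a_0 + a_1 x + a_2 x^2, the coefficients solve the normal equations G · a = b where
  G_{ij} = <φ_i, φ_j> and b_i = <f, φ_i>, with φ_0 = 1, φ_1 = x, φ_2 = x^2.
G =
  [2, 0, 2/3]
  [0, 2/3, 0]
  [2/3, 0, 2/5],
b = (-8/3, 38/15, -16/15).
Solving gives a_0 = -1, a_1 = 19/5, a_2 = -1, so
  g(x) = -x^2 + 19*x/5 - 1.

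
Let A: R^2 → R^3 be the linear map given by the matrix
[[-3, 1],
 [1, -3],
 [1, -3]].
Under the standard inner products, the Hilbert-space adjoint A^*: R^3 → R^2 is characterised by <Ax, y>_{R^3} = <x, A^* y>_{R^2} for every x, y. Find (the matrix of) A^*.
A^* = A^T =
[[-3, 1, 1],
 [1, -3, -3]]

For real matrices with standard dot products, the defining identity <Ax, y> = <x, A^* y> gives (Ax)^T y = x^T (A^*) y, i.e. x^T A^T y = x^T (A^*) y. Since this holds for all x, y, we must have A^* = A^T. Therefore
A^* =
[[-3, 1, 1],
 [1, -3, -3]].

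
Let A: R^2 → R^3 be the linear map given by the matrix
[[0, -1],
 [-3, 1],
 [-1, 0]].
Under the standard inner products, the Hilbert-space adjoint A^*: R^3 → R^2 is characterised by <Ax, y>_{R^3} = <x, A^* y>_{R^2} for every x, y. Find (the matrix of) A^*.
A^* = A^T =
[[0, -3, -1],
 [-1, 1, 0]]

For real matrices with standard dot products, the defining identity <Ax, y> = <x, A^* y> gives (Ax)^T y = x^T (A^*) y, i.e. x^T A^T y = x^T (A^*) y. Since this holds for all x, y, we must have A^* = A^T. Therefore
A^* =
[[0, -3, -1],
 [-1, 1, 0]].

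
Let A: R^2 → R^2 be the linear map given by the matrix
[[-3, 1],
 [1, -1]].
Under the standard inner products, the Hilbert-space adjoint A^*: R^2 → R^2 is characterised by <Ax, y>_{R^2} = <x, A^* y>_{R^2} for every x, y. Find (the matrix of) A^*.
A^* = A^T =
[[-3, 1],
 [1, -1]]

For real matrices with standard dot products, the defining identity <Ax, y> = <x, A^* y> gives (Ax)^T y = x^T (A^*) y, i.e. x^T A^T y = x^T (A^*) y. Since this holds for all x, y, we must have A^* = A^T. Therefore
A^* =
[[-3, 1],
 [1, -1]].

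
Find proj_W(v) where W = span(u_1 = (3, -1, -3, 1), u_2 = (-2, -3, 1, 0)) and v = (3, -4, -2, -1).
proj_W(v) = (113/61, -210/61, -160/61, 69/61)

Set up U = [u_1 | ... | u_2] ∈ R^(4×2). The projector onto W = col(U) is P = U (U^T U)^(-1) U^T.
Compute U^T U =
  [20, -6]
  [-6, 14],
and U^T v = (18, 4).
Solve U^T U · c = U^T v for the coefficients: c = (69/61, 47/61). The projection is proj_W(v) = U c.
Check: (v - proj_W(v)) · u_1 = 0  (should be 0).
Check: (v - proj_W(v)) · u_2 = 0  (should be 0).
Result: proj_W(v) = (113/61, -210/61, -160/61, 69/61).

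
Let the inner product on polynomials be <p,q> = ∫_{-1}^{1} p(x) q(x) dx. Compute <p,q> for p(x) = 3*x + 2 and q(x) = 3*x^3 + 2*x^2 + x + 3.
<p,q> = 304/15

Expand the product: p(x)·q(x) = 9*x^4 + 12*x^3 + 7*x^2 + 11*x + 6.
∫_{-1}^{1} of each monomial x^k gives [2/(k+1) if k even, 0 if k odd]. Integrating term-by-term (or equivalently evaluating the antiderivative F(x) = 9*x^5/5 + 3*x^4 + 7*x^3/3 + 11*x^2/2 + 6*x at the endpoints):
  F(1) − F(−1) = 559/30 − (-49/30) = 304/15.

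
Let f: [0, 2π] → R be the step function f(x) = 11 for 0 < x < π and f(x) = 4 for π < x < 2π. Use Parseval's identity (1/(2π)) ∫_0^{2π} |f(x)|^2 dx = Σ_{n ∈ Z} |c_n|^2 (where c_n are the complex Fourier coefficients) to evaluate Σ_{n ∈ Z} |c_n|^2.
Σ |c_n|^2 = 137/2

Parseval equates the L^2 energy of f (normalised by 1/(2π)) with the ℓ^2 sum of its Fourier coefficients: (1/(2π)) ∫_0^{2π} |f|^2 = Σ |c_n|^2.
Compute the left side: (1/(2π)) [∫_0^π 11^2 dx + ∫_π^{2π} 4^2 dx] = (1/(2π)) · (121π + 16π) = (121 + 16)/2 = 137/2.
So Σ_{n ∈ Z} |c_n|^2 = 137/2.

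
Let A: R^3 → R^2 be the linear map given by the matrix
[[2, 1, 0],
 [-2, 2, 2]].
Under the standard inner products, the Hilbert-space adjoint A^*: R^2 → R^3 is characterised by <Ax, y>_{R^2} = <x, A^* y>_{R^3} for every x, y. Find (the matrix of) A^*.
A^* = A^T =
[[2, -2],
 [1, 2],
 [0, 2]]

For real matrices with standard dot products, the defining identity <Ax, y> = <x, A^* y> gives (Ax)^T y = x^T (A^*) y, i.e. x^T A^T y = x^T (A^*) y. Since this holds for all x, y, we must have A^* = A^T. Therefore
A^* =
[[2, -2],
 [1, 2],
 [0, 2]].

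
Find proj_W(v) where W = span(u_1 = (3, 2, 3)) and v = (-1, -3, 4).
proj_W(v) = (9/22, 3/11, 9/22)

Set up U = [u_1 | ... | u_1] ∈ R^(3×1). The projector onto W = col(U) is P = U (U^T U)^(-1) U^T.
Compute U^T U =
  [22],
and U^T v = (3).
Solve U^T U · c = U^T v for the coefficients: c = (3/22). The projection is proj_W(v) = U c.
Check: (v - proj_W(v)) · u_1 = 0  (should be 0).
Result: proj_W(v) = (9/22, 3/11, 9/22).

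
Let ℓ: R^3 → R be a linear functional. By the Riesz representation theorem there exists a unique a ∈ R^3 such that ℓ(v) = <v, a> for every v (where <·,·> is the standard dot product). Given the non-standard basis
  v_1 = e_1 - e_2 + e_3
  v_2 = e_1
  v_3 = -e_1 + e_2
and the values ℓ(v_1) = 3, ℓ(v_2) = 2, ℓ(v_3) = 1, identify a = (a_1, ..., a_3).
a = (2, 3, 4)

Write a = (a_1, ..., a_3) in the standard basis. For each basis vector v_i, ℓ(v_i) = <v_i, a> is a linear equation in the a_j's. Collect the n equations into a matrix system V a = ℓ, where row i of V is v_i (expressed in the standard basis). Since V is invertible (lower-triangular with 1s on the diagonal, up to permutation), solve by back-substitution:
  V =
[[1, -1, 1],
 [1, 0, 0],
 [-1, 1, 0]]
  V a = (3, 2, 1)
Solving gives a = (2, 3, 4).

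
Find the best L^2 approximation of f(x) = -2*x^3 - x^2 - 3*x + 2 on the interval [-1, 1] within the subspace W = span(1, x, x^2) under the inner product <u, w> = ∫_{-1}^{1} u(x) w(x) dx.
g(x) = -x^2 - 21*x/5 + 2

The best approximation g ∈ W is the orthogonal projection of f onto W. Writing g = a_0 + a_1 x + a_2 x^2, the coefficients solve the normal equations G · a = b where
  G_{ij} = <φ_i, φ_j> and b_i = <f, φ_i>, with φ_0 = 1, φ_1 = x, φ_2 = x^2.
G =
  [2, 0, 2/3]
  [0, 2/3, 0]
  [2/3, 0, 2/5],
b = (10/3, -14/5, 14/15).
Solving gives a_0 = 2, a_1 = -21/5, a_2 = -1, so
  g(x) = -x^2 - 21*x/5 + 2.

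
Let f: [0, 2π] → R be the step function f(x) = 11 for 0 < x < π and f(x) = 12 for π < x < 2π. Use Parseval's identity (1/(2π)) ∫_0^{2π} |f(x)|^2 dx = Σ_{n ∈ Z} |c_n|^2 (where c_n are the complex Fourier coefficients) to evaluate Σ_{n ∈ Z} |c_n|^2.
Σ |c_n|^2 = 265/2

Parseval equates the L^2 energy of f (normalised by 1/(2π)) with the ℓ^2 sum of its Fourier coefficients: (1/(2π)) ∫_0^{2π} |f|^2 = Σ |c_n|^2.
Compute the left side: (1/(2π)) [∫_0^π 11^2 dx + ∫_π^{2π} 12^2 dx] = (1/(2π)) · (121π + 144π) = (121 + 144)/2 = 265/2.
So Σ_{n ∈ Z} |c_n|^2 = 265/2.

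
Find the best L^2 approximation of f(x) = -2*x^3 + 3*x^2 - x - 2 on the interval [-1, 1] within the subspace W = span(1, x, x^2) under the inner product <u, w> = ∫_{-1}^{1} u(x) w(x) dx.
g(x) = 3*x^2 - 11*x/5 - 2

The best approximation g ∈ W is the orthogonal projection of f onto W. Writing g = a_0 + a_1 x + a_2 x^2, the coefficients solve the normal equations G · a = b where
  G_{ij} = <φ_i, φ_j> and b_i = <f, φ_i>, with φ_0 = 1, φ_1 = x, φ_2 = x^2.
G =
  [2, 0, 2/3]
  [0, 2/3, 0]
  [2/3, 0, 2/5],
b = (-2, -22/15, -2/15).
Solving gives a_0 = -2, a_1 = -11/5, a_2 = 3, so
  g(x) = 3*x^2 - 11*x/5 - 2.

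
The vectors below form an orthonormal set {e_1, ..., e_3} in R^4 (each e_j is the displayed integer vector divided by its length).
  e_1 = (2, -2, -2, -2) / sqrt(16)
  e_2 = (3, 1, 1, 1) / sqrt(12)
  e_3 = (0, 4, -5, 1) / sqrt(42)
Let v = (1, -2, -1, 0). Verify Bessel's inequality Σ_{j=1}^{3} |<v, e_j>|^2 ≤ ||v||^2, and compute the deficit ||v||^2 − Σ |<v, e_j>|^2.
Σ |<v, e_j>|^2 = 59/14; ||v||^2 = 6; deficit = 25/14

Write each e_j = u_j / sqrt(<u_j, u_j>) where u_j is the displayed integer vector. Then <v, e_j> = <v, u_j> / sqrt(<u_j, u_j>), so |<v, e_j>|^2 = <v, u_j>^2 / <u_j, u_j>.
Coefficients: <v, e_1> = 8/sqrt(16), <v, e_2> = 0/sqrt(12), <v, e_3> = -3/sqrt(42).
Square and sum: Σ |<v, e_j>|^2 = 59/14.
Compute ||v||^2 = v·v = 6.
Deficit = 6 − 59/14 = 25/14 ≥ 0, confirming Bessel's inequality. (The deficit equals ||v − Σ <v,e_j> e_j||^2, the squared distance from v to span{e_j}.)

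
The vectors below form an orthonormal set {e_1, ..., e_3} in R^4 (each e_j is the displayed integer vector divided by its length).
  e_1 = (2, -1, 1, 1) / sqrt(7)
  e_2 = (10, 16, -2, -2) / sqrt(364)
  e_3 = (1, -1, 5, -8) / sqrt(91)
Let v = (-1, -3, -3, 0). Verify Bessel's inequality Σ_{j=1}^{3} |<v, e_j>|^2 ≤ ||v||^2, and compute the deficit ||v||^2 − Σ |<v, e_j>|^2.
Σ |<v, e_j>|^2 = 69/7; ||v||^2 = 19; deficit = 64/7

Write each e_j = u_j / sqrt(<u_j, u_j>) where u_j is the displayed integer vector. Then <v, e_j> = <v, u_j> / sqrt(<u_j, u_j>), so |<v, e_j>|^2 = <v, u_j>^2 / <u_j, u_j>.
Coefficients: <v, e_1> = -2/sqrt(7), <v, e_2> = -52/sqrt(364), <v, e_3> = -13/sqrt(91).
Square and sum: Σ |<v, e_j>|^2 = 69/7.
Compute ||v||^2 = v·v = 19.
Deficit = 19 − 69/7 = 64/7 ≥ 0, confirming Bessel's inequality. (The deficit equals ||v − Σ <v,e_j> e_j||^2, the squared distance from v to span{e_j}.)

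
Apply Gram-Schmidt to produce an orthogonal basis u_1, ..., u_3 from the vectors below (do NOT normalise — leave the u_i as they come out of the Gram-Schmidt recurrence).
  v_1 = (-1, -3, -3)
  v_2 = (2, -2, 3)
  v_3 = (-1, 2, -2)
Orthogonal basis:
  u_1 = (-1, -3, -3)
  u_2 = (33/19, -53/19, 42/19)
  u_3 = (105/298, 21/298, -28/149)

Apply the Gram-Schmidt recurrence
  u_1 = v_1
  u_i = v_i − Σ_{j<i} ((v_i · u_j) / (u_j · u_j)) · u_j.

Step by step this gives:
  u_1 = (-1, -3, -3)
  u_2 = (33/19, -53/19, 42/19)
  u_3 = (105/298, 21/298, -28/149)

Orthogonality check:
  u_2 · u_1 = 0 (should be 0)
  u_3 · u_1 = 0 (should be 0)
  u_3 · u_2 = 0 (should be 0)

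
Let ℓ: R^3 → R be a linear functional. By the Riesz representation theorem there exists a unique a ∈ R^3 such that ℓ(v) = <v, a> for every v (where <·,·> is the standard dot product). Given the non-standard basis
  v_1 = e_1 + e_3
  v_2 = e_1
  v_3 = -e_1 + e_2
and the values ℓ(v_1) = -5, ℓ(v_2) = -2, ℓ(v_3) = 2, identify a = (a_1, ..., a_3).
a = (-2, 0, -3)

Write a = (a_1, ..., a_3) in the standard basis. For each basis vector v_i, ℓ(v_i) = <v_i, a> is a linear equation in the a_j's. Collect the n equations into a matrix system V a = ℓ, where row i of V is v_i (expressed in the standard basis). Since V is invertible (lower-triangular with 1s on the diagonal, up to permutation), solve by back-substitution:
  V =
[[1, 0, 1],
 [1, 0, 0],
 [-1, 1, 0]]
  V a = (-5, -2, 2)
Solving gives a = (-2, 0, -3).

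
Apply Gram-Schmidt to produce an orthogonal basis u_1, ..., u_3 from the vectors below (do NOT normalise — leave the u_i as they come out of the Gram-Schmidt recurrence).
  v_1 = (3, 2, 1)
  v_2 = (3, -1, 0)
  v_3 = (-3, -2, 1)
Orthogonal basis:
  u_1 = (3, 2, 1)
  u_2 = (3/2, -2, -1/2)
  u_3 = (-18/91, -54/91, 162/91)

Apply the Gram-Schmidt recurrence
  u_1 = v_1
  u_i = v_i − Σ_{j<i} ((v_i · u_j) / (u_j · u_j)) · u_j.

Step by step this gives:
  u_1 = (3, 2, 1)
  u_2 = (3/2, -2, -1/2)
  u_3 = (-18/91, -54/91, 162/91)

Orthogonality check:
  u_2 · u_1 = 0 (should be 0)
  u_3 · u_1 = 0 (should be 0)
  u_3 · u_2 = 0 (should be 0)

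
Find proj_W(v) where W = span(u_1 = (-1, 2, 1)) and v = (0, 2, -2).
proj_W(v) = (-1/3, 2/3, 1/3)

Set up U = [u_1 | ... | u_1] ∈ R^(3×1). The projector onto W = col(U) is P = U (U^T U)^(-1) U^T.
Compute U^T U =
  [6],
and U^T v = (2).
Solve U^T U · c = U^T v for the coefficients: c = (1/3). The projection is proj_W(v) = U c.
Check: (v - proj_W(v)) · u_1 = 0  (should be 0).
Result: proj_W(v) = (-1/3, 2/3, 1/3).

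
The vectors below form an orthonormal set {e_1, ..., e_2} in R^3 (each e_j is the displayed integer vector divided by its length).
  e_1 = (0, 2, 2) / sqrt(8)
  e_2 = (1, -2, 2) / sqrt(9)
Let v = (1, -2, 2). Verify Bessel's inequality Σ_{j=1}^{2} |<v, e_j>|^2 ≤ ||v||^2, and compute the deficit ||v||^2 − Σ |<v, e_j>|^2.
Σ |<v, e_j>|^2 = 9; ||v||^2 = 9; deficit = 0

Write each e_j = u_j / sqrt(<u_j, u_j>) where u_j is the displayed integer vector. Then <v, e_j> = <v, u_j> / sqrt(<u_j, u_j>), so |<v, e_j>|^2 = <v, u_j>^2 / <u_j, u_j>.
Coefficients: <v, e_1> = 0/sqrt(8), <v, e_2> = 9/sqrt(9).
Square and sum: Σ |<v, e_j>|^2 = 9.
Compute ||v||^2 = v·v = 9.
Deficit = 9 − 9 = 0 ≥ 0, confirming Bessel's inequality. (The deficit equals ||v − Σ <v,e_j> e_j||^2, the squared distance from v to span{e_j}.)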